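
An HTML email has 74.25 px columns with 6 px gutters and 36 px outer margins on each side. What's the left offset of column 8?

597.75 px

Column 8 starts at margin + 7·(column + gutter) = 36 + 7·80.25 = 597.75 px.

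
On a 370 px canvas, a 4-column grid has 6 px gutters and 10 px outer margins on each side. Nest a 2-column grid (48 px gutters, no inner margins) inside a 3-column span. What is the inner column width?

Inside the margins: 370 − 20 = 350 px.
Subtracting 3 gutters of 6 leaves 332 for 4 columns, so c = 83 px.
3 columns plus 2 gutters: 249 + 12 = 261 px.
2 columns + 1 gutter: 2d + 1·48 = 261.
2d = 261 − 48 = 213, so d = 106.5 px.

106.5 px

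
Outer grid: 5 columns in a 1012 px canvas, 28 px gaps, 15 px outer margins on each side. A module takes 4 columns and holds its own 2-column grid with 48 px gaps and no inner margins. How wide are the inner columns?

366 px

Inside the margins: 1012 − 30 = 982 px.
982 − 4·28 = 870; ÷5 gives c = 174 px.
Span of 4: 4·174 + 3·28 = 696 + 84 = 780 px.
Subtracting 1 gap of 48 leaves 732 for 2 columns, so d = 366 px.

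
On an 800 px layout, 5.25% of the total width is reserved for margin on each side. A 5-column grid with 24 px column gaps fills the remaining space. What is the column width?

800 × (1 − 2·5.25%) = 800 × 89.5% = 716 px for the columns.
5 columns + 4 column gaps: 5c + 4·24 = 716.
5c = 716 − 96 = 620, so c = 124 px.

124 px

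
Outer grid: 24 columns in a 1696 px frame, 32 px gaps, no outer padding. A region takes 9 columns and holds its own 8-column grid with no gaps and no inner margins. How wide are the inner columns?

77 px

24c + 23·32 = 1696 → 24c = 960 → c = 40 px.
9 columns plus 8 gaps: 360 + 256 = 616 px.
8d = 616 → d = 77 px.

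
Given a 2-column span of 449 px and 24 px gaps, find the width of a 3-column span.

449 − 1·24 = 425; ÷2 gives c = 212.5 px.
3 columns plus 2 gaps: 637.5 + 48 = 685.5 px.

685.5 px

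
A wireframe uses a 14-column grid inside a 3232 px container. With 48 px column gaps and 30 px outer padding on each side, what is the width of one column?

Subtract both margins: 3232 − 2·30 = 3172 px.
14 columns + 13 column gaps: 14c + 13·48 = 3172.
14c = 3172 − 624 = 2548, so c = 182 px.

182 px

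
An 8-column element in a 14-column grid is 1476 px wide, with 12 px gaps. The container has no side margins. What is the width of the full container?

Subtracting 7 gaps of 12 leaves 1392 for 8 columns, so c = 174 px.
Container = 14·174 + 13·12 = 2436 + 156 = 2592 px.

2592 px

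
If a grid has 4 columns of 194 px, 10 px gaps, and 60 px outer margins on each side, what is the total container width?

926 px

Adding margins, columns and gutters: 120 + 776 + 30 = 926 px.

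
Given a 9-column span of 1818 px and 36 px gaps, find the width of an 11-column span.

1818 − 8·36 = 1530; ÷9 gives c = 170 px.
11-column span = 11·170 + 10·36 = 2230 px.

2230 px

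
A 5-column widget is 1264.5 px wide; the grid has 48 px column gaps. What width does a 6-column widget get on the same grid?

1527 px

5c + 4·48 = 1264.5 → 5c = 1072.5 → c = 214.5 px.
6 columns plus 5 column gaps: 1287 + 240 = 1527 px.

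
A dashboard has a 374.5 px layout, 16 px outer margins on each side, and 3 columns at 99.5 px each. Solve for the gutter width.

Content width = 374.5 − 2·16 = 342.5 px.
3 columns take 3·99.5 = 298.5 px; remaining 44 splits into 2 gutters.
g = 44 / 2 = 22 px.

22 px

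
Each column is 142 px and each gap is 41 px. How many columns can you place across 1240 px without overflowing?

7 columns

Each extra column adds 142 + 41 = 183 px.
(1240 + 41) / 183 = 7.00, so 7 columns fit.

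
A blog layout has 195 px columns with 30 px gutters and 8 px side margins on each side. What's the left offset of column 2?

Each column+gutter stride is 225 px; 1 of them past the 8 px margin is 8 + 225 = 233 px.

233 px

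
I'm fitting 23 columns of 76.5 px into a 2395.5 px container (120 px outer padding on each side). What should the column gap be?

Take off 240 px of margins, leaving 2155.5 px.
Columns use 1759.5 px, leaving 396 px across 22 column gaps = 18 px each.

18 px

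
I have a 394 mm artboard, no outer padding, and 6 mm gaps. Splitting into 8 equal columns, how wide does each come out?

44 mm

8c + 7·6 = 394 → 8c = 352 → c = 44 mm.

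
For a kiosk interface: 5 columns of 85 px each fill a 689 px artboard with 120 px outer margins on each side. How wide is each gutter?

6 px

Content width = 689 − 2·120 = 449 px.
Columns use 425 px, leaving 24 px across 4 gutters = 6 px each.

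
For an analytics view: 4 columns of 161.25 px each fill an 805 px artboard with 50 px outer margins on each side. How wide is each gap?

20 px

Subtract both margins: 805 − 2·50 = 705 px.
4·161.25 + 3g = 705 → 3g = 60 → g = 20 px.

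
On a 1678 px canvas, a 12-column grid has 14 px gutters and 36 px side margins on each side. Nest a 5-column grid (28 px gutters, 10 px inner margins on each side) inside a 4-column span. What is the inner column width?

78.8 px

Outer content = 1678 − 2·36 = 1606 px.
12c + 11·14 = 1606 → 12c = 1452 → c = 121 px.
Span of 4: 4·121 + 3·14 = 484 + 42 = 526 px.
Inner content = 526 − 2·10 = 506 px.
5 columns + 4 gutters: 5d + 4·28 = 506.
5d = 506 − 112 = 394, so d = 78.8 px.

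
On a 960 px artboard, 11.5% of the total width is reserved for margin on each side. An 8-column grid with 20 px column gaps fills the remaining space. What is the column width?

74.9 px

Margins: 11.5% × 960 = 110.4 px each, so content = 960 − 220.8 = 739.2 px.
8c + 7·20 = 739.2 → 8c = 599.2 → c = 74.9 px.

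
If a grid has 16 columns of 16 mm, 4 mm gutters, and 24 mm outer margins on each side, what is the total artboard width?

364 mm

Total width: 2·24 + 16·16 + 15·4 = 364 mm.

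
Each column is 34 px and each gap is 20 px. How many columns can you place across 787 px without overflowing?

k columns need k·34 + (k−1)·20 = k·54 − 20.
k·54 − 20 ≤ 787 → k ≤ 807 / 54 ≈ 14.94, so k = 14.

14 columns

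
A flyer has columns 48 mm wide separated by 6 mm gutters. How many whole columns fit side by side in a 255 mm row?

Each extra column adds 48 + 6 = 54 mm.
(255 + 6) / 54 = 4.83, so 4 columns fit.

4 columns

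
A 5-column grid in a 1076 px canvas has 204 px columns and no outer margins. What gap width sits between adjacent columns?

5 columns take 5·204 = 1020 px; remaining 56 splits into 4 gaps.
g = 56 / 4 = 14 px.

14 px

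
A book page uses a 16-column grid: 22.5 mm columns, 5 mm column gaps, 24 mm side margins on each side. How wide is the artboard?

Artboard = 2·24 + 16·22.5 + 15·5 = 48 + 360 + 75 = 483 mm.

483 mm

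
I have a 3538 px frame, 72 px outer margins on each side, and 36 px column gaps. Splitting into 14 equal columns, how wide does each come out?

209 px

Inside the margins: 3538 − 144 = 3394 px.
3394 − 13·36 = 2926; ÷14 gives c = 209 px.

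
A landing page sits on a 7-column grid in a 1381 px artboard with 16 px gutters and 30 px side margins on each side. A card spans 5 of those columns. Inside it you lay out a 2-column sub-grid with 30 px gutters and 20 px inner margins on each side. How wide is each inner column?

Inside the margins: 1381 − 60 = 1321 px.
1321 − 6·16 = 1225; ÷7 gives c = 175 px.
Span of 5: 5·175 + 4·16 = 875 + 64 = 939 px.
Inner content = 939 − 2·20 = 899 px.
899 − 1·30 = 869; ÷2 gives d = 434.5 px.

434.5 px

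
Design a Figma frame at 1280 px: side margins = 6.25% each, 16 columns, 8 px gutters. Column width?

1280 × (1 − 2·6.25%) = 1280 × 87.5% = 1120 px for the columns.
16c + 15·8 = 1120 → 16c = 1000 → c = 62.5 px.

62.5 px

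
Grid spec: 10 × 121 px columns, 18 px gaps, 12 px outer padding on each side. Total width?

Total width: 2·12 + 10·121 + 9·18 = 1396 px.

1396 px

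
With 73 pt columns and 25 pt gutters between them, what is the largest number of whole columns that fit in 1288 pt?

13 columns

Each extra column adds 73 + 25 = 98 pt.
(1288 + 25) / 98 = 13.40, so 13 columns fit.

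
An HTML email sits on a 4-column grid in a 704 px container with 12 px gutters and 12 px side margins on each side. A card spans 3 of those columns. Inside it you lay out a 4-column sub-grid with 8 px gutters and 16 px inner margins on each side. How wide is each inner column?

112.75 px

Outer content = 704 − 2·12 = 680 px.
680 − 3·12 = 644; ÷4 gives c = 161 px.
3-column span = 3·161 + 2·12 = 507 px.
Inner content = 507 − 2·16 = 475 px.
4 columns + 3 gutters: 4d + 3·8 = 475.
4d = 475 − 24 = 451, so d = 112.75 px.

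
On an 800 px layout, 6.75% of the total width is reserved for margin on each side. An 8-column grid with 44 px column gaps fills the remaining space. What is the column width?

48 px

Each margin = 6.75% of 800 = 54 px; content = 800 − 2·54 = 692 px.
692 − 7·44 = 384; ÷8 gives c = 48 px.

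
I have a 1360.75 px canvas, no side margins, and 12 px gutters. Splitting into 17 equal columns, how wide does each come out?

1360.75 − 16·12 = 1168.75; ÷17 gives c = 68.75 px.

68.75 px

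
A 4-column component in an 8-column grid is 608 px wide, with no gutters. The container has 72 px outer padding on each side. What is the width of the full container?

608 / 4 = 152 px per column.
Total width: 2·72 + 8·152 = 1360 px.

1360 px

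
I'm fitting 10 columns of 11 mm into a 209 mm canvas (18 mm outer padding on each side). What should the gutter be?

7 mm

Take off 36 mm of margins, leaving 173 mm.
10 columns take 10·11 = 110 mm; remaining 63 splits into 9 gutters.
g = 63 / 9 = 7 mm.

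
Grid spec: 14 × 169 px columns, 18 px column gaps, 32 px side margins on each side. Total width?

Adding margins, columns and gutters: 64 + 2366 + 234 = 2664 px.

2664 px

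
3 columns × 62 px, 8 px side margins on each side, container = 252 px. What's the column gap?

25 px

Subtract both margins: 252 − 2·8 = 236 px.
3 columns take 3·62 = 186 px; remaining 50 splits into 2 column gaps.
g = 50 / 2 = 25 px.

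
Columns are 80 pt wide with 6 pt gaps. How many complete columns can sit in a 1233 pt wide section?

k columns need k·80 + (k−1)·6 = k·86 − 6.
k·86 − 6 ≤ 1233 → k ≤ 1239 / 86 ≈ 14.41, so k = 14.

14 columns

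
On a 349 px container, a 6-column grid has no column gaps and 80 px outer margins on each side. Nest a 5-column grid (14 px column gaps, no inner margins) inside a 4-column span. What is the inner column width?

14 px

Take off 160 px of margins, leaving 189 px.
With no column gaps, each column is 189/6 = 31.5 px.
4-column span = 4·31.5 = 126 px.
5 columns + 4 column gaps: 5d + 4·14 = 126.
5d = 126 − 56 = 70, so d = 14 px.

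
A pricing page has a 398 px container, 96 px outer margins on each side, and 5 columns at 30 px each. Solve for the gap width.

Inside the margins: 398 − 192 = 206 px.
5 columns take 5·30 = 150 px; remaining 56 splits into 4 gaps.
g = 56 / 4 = 14 px.

14 px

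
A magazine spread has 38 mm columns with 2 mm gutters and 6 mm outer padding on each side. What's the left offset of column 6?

206 mm

Column 6 starts at margin + 5·(column + gutter) = 6 + 5·40 = 206 mm.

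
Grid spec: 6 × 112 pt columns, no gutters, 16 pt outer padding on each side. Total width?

704 pt

Summing: 32 + 672 = 704 pt.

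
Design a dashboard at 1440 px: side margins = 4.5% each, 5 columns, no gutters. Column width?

262.08 px

1440 × (1 − 2·4.5%) = 1440 × 91% = 1310.4 px for the columns.
5c = 1310.4 → c = 262.08 px.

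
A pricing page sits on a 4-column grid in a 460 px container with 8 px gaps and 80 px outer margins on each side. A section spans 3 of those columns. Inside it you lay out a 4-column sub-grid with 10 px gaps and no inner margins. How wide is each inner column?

48.25 px

Inside the margins: 460 − 160 = 300 px.
4 columns + 3 gaps: 4c + 3·8 = 300.
4c = 300 − 24 = 276, so c = 69 px.
3-column span = 3·69 + 2·8 = 223 px.
Subtracting 3 gaps of 10 leaves 193 for 4 columns, so d = 48.25 px.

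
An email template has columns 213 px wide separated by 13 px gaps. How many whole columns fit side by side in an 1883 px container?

8 columns: 8·213 + 7·13 = 1795 px ≤ 1883.
9 columns: 2021 px > 1883. So 8.

8 columns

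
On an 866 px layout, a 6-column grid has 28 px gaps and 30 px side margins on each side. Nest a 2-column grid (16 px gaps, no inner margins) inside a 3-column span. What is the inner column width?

Inside the margins: 866 − 60 = 806 px.
6 columns + 5 gaps: 6c + 5·28 = 806.
6c = 806 − 140 = 666, so c = 111 px.
Span of 3: 3·111 + 2·28 = 333 + 56 = 389 px.
Subtracting 1 gap of 16 leaves 373 for 2 columns, so d = 186.5 px.

186.5 px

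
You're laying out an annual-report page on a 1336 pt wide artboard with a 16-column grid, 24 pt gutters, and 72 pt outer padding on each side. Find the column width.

Take off 144 pt of margins, leaving 1192 pt.
Subtracting 15 gutters of 24 leaves 832 for 16 columns, so c = 52 pt.

52 pt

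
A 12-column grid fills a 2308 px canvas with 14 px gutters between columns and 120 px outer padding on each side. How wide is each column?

159.5 px

Take off 240 px of margins, leaving 2068 px.
12 columns + 11 gutters: 12c + 11·14 = 2068.
12c = 2068 − 154 = 1914, so c = 159.5 px.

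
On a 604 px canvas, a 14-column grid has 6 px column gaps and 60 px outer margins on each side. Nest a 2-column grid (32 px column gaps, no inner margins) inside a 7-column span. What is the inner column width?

103.5 px

Outer content = 604 − 2·60 = 484 px.
Subtracting 13 column gaps of 6 leaves 406 for 14 columns, so c = 29 px.
7 columns plus 6 column gaps: 203 + 36 = 239 px.
2d + 1·32 = 239 → 2d = 207 → d = 103.5 px.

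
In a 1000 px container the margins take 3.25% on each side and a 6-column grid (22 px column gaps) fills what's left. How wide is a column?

137.5 px

1000 × (1 − 2·3.25%) = 1000 × 93.5% = 935 px for the columns.
935 − 5·22 = 825; ÷6 gives c = 137.5 px.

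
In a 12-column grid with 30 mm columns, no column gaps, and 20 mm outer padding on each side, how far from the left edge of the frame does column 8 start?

230 mm

Before column 8: the margin + 7 columns + 7 column gaps.
Offset = 20 + 7·(30 + 0) = 20 + 210 = 230 mm.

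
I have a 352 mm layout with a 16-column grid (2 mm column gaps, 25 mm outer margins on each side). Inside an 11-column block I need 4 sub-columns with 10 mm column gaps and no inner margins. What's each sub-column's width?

44.25 mm

Subtract both margins: 352 − 2·25 = 302 mm.
16c + 15·2 = 302 → 16c = 272 → c = 17 mm.
11 columns plus 10 column gaps: 187 + 20 = 207 mm.
Subtracting 3 column gaps of 10 leaves 177 for 4 columns, so d = 44.25 mm.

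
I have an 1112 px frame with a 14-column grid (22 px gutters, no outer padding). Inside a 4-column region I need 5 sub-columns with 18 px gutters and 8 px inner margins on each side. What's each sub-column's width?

42.8 px

14 columns + 13 gutters: 14c + 13·22 = 1112.
14c = 1112 − 286 = 826, so c = 59 px.
4-column span = 4·59 + 3·22 = 302 px.
Inner content = 302 − 2·8 = 286 px.
5 columns + 4 gutters: 5d + 4·18 = 286.
5d = 286 − 72 = 214, so d = 42.8 px.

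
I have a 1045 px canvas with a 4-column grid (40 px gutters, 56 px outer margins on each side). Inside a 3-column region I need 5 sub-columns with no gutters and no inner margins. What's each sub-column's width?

137.95 px

Take off 112 px of margins, leaving 933 px.
4c + 3·40 = 933 → 4c = 813 → c = 203.25 px.
3-column span = 3·203.25 + 2·40 = 689.75 px.
5d = 689.75 → d = 137.95 px.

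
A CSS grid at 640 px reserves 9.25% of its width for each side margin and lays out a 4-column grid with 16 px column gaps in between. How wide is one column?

Each margin = 9.25% of 640 = 59.2 px; content = 640 − 2·59.2 = 521.6 px.
4c + 3·16 = 521.6 → 4c = 473.6 → c = 118.4 px.

118.4 px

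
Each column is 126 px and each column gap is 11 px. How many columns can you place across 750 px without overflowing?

5 columns: 5·126 + 4·11 = 674 px ≤ 750.
6 columns: 811 px > 750. So 5.

5 columns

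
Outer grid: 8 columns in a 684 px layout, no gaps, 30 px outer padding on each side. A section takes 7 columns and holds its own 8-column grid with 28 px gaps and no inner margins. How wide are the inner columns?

Inside the margins: 684 − 60 = 624 px.
624 / 8 = 78 px per column.
With no gaps, 7 columns span 7·78 = 546 px.
546 − 7·28 = 350; ÷8 gives d = 43.75 px.

43.75 px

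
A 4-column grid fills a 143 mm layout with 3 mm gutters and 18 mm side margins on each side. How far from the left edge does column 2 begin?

45.5 mm

Subtract both margins: 143 − 2·18 = 107 mm.
4c + 3·3 = 107 → 4c = 98 → c = 24.5 mm.
Each column+gutter stride is 27.5 mm; 1 of them past the 18 mm margin is 18 + 27.5 = 45.5 mm.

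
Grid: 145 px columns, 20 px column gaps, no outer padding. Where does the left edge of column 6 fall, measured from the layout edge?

825 px

No margin, so column 6 starts at 5·(column + gutter) = 5·165 = 825 px.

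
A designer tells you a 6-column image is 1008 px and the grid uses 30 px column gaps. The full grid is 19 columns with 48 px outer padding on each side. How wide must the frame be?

3353 px

6c + 5·30 = 1008 → 6c = 858 → c = 143 px.
Frame = 2·48 + 19·143 + 18·30 = 96 + 2717 + 540 = 3353 px.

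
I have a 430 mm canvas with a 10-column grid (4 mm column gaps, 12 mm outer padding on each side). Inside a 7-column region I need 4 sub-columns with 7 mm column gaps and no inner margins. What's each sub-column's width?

65.5 mm

Inside the margins: 430 − 24 = 406 mm.
10 columns + 9 column gaps: 10c + 9·4 = 406.
10c = 406 − 36 = 370, so c = 37 mm.
Span of 7: 7·37 + 6·4 = 259 + 24 = 283 mm.
Subtracting 3 column gaps of 7 leaves 262 for 4 columns, so d = 65.5 mm.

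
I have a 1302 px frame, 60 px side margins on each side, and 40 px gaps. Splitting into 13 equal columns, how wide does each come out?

Content width = 1302 − 2·60 = 1182 px.
13 columns + 12 gaps: 13c + 12·40 = 1182.
13c = 1182 − 480 = 702, so c = 54 px.

54 px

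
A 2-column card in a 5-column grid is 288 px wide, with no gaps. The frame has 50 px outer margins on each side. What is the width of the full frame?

With no gaps, each column is 288/2 = 144 px.
Summing: 100 + 720 = 820 px.

820 px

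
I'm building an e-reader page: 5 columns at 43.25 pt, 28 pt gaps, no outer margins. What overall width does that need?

Summing: 216.25 + 112 = 328.25 pt.

328.25 pt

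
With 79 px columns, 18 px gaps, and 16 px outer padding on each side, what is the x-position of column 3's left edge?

210 px

Each column+gutter stride is 97 px; 2 of them past the 16 px margin is 16 + 194 = 210 px.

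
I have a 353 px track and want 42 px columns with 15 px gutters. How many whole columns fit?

Each extra column adds 42 + 15 = 57 px.
(353 + 15) / 57 = 6.46, so 6 columns fit.

6 columns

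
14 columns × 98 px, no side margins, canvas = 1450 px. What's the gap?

Columns use 1372 px, leaving 78 px across 13 gaps = 6 px each.

6 px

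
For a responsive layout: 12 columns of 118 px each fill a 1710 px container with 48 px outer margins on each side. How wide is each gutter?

Inside the margins: 1710 − 96 = 1614 px.
12·118 + 11g = 1614 → 11g = 198 → g = 18 px.

18 px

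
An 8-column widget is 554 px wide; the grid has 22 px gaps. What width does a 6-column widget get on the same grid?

410 px

8 columns + 7 gaps: 8c + 7·22 = 554.
8c = 554 − 154 = 400, so c = 50 px.
Span of 6: 6·50 + 5·22 = 300 + 110 = 410 px.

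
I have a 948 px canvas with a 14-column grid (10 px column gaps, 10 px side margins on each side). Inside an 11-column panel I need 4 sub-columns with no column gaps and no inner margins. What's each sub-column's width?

Subtract both margins: 948 − 2·10 = 928 px.
14 columns + 13 column gaps: 14c + 13·10 = 928.
14c = 928 − 130 = 798, so c = 57 px.
11 columns plus 10 column gaps: 627 + 100 = 727 px.
With no column gaps, each column is 727/4 = 181.75 px.

181.75 px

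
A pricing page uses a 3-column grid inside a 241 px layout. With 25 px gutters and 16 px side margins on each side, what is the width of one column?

Inside the margins: 241 − 32 = 209 px.
3 columns + 2 gutters: 3c + 2·25 = 209.
3c = 209 − 50 = 159, so c = 53 px.

53 px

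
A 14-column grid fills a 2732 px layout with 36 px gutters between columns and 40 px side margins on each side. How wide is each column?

Content width = 2732 − 2·40 = 2652 px.
14 columns + 13 gutters: 14c + 13·36 = 2652.
14c = 2652 − 468 = 2184, so c = 156 px.

156 px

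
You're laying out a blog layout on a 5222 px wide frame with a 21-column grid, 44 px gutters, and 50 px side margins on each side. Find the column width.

202 px

Subtract both margins: 5222 − 2·50 = 5122 px.
Subtracting 20 gutters of 44 leaves 4242 for 21 columns, so c = 202 px.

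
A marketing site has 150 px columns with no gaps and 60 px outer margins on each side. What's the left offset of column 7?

Each column+gutter stride is 150 px; 6 of them past the 60 px margin is 60 + 900 = 960 px.

960 px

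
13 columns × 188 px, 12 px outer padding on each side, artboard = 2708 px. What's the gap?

20 px

Subtract both margins: 2708 − 2·12 = 2684 px.
Columns use 2444 px, leaving 240 px across 12 gaps = 20 px each.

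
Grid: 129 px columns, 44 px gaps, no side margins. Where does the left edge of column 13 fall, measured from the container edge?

Before column 13: 12 columns + 12 gaps.
Offset = 12·(129 + 44) = 12·173 = 2076 px.

2076 px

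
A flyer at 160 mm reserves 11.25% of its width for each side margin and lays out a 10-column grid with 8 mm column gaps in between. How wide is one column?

160 × (1 − 2·11.25%) = 160 × 77.5% = 124 mm for the columns.
10c + 9·8 = 124 → 10c = 52 → c = 5.2 mm.

5.2 mm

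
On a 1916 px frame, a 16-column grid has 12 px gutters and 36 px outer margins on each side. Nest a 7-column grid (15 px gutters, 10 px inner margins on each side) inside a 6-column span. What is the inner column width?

82 px

Subtract both margins: 1916 − 2·36 = 1844 px.
16c + 15·12 = 1844 → 16c = 1664 → c = 104 px.
6-column span = 6·104 + 5·12 = 684 px.
Inner content = 684 − 2·10 = 664 px.
Subtracting 6 gutters of 15 leaves 574 for 7 columns, so d = 82 px.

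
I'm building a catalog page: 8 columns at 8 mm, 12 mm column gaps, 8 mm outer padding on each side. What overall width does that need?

164 mm

Total width: 2·8 + 8·8 + 7·12 = 164 mm.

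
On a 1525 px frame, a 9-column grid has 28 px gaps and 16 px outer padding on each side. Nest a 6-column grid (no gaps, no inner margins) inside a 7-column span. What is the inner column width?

192.5 px

Subtract both margins: 1525 − 2·16 = 1493 px.
Subtracting 8 gaps of 28 leaves 1269 for 9 columns, so c = 141 px.
7-column span = 7·141 + 6·28 = 1155 px.
With no gaps, each column is 1155/6 = 192.5 px.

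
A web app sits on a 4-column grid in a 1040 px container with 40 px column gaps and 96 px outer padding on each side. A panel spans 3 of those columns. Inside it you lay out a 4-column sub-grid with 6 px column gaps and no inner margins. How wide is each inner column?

152 px

Take off 192 px of margins, leaving 848 px.
4 columns + 3 column gaps: 4c + 3·40 = 848.
4c = 848 − 120 = 728, so c = 182 px.
3-column span = 3·182 + 2·40 = 626 px.
4 columns + 3 column gaps: 4d + 3·6 = 626.
4d = 626 − 18 = 608, so d = 152 px.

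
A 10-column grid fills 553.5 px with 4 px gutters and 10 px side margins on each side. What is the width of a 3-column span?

Subtract both margins: 553.5 − 2·10 = 533.5 px.
10 columns + 9 gutters: 10c + 9·4 = 533.5.
10c = 533.5 − 36 = 497.5, so c = 49.75 px.
Span of 3: 3·49.75 + 2·4 = 149.25 + 8 = 157.25 px.

157.25 px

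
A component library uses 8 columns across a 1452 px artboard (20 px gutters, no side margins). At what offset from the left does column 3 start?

368 px

Subtracting 7 gutters of 20 leaves 1312 for 8 columns, so c = 164 px.
No margin, so column 3 starts at 2·(column + gutter) = 2·184 = 368 px.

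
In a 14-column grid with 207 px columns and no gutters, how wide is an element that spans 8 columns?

1656 px

With no gutters, 8 columns span 8·207 = 1656 px.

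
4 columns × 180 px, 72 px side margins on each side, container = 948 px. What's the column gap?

Content width = 948 − 2·72 = 804 px.
Columns use 720 px, leaving 84 px across 3 column gaps = 28 px each.

28 px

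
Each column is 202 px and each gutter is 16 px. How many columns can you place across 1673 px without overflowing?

k columns need k·202 + (k−1)·16 = k·218 − 16.
k·218 − 16 ≤ 1673 → k ≤ 1689 / 218 ≈ 7.75, so k = 7.

7 columns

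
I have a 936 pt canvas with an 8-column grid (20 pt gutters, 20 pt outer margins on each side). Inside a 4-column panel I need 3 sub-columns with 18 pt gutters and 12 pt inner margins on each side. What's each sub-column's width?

Take off 40 pt of margins, leaving 896 pt.
Subtracting 7 gutters of 20 leaves 756 for 8 columns, so c = 94.5 pt.
4-column span = 4·94.5 + 3·20 = 438 pt.
Inner content = 438 − 2·12 = 414 pt.
Subtracting 2 gutters of 18 leaves 378 for 3 columns, so d = 126 pt.

126 pt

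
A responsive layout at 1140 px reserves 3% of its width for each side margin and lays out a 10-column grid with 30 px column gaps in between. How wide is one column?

80.16 px

1140 × (1 − 2·3%) = 1140 × 94% = 1071.6 px for the columns.
10 columns + 9 column gaps: 10c + 9·30 = 1071.6.
10c = 1071.6 − 270 = 801.6, so c = 80.16 px.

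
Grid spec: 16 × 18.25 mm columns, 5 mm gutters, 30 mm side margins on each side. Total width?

427 mm

Adding margins, columns and gutters: 60 + 292 + 75 = 427 mm.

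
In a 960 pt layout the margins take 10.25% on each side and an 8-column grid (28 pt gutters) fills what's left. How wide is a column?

Margins: 10.25% × 960 = 98.4 pt each, so content = 960 − 196.8 = 763.2 pt.
8 columns + 7 gutters: 8c + 7·28 = 763.2.
8c = 763.2 − 196 = 567.2, so c = 70.9 pt.

70.9 pt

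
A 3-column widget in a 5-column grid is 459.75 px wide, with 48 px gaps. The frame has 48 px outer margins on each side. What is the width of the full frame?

894.25 px

3c + 2·48 = 459.75 → 3c = 363.75 → c = 121.25 px.
Total width: 2·48 + 5·121.25 + 4·48 = 894.25 px.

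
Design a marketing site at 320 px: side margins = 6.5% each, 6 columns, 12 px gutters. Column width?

36.4 px

Each margin = 6.5% of 320 = 20.8 px; content = 320 − 2·20.8 = 278.4 px.
6c + 5·12 = 278.4 → 6c = 218.4 → c = 36.4 px.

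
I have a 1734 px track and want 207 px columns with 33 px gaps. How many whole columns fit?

7 columns

Each extra column adds 207 + 33 = 240 px.
(1734 + 33) / 240 = 7.36, so 7 columns fit.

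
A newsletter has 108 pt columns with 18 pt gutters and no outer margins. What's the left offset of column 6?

Each column+gutter stride is 126 pt; with no margin, 5 of them is 630 pt.

630 pt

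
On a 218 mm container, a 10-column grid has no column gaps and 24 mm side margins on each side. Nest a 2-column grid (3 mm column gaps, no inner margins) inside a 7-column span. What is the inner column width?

58 mm

Outer content = 218 − 2·24 = 170 mm.
With no column gaps, each column is 170/10 = 17 mm.
7-column span = 7·17 = 119 mm.
Subtracting 1 column gap of 3 leaves 116 for 2 columns, so d = 58 mm.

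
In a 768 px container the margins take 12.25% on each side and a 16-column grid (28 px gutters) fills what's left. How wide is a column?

9.99 px

Margins: 12.25% × 768 = 94.08 px each, so content = 768 − 188.16 = 579.84 px.
Subtracting 15 gutters of 28 leaves 159.84 for 16 columns, so c = 9.99 px.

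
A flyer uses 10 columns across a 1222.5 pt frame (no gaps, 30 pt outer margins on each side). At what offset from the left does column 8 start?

843.75 pt

Inside the margins: 1222.5 − 60 = 1162.5 pt.
With no gaps, each column is 1162.5/10 = 116.25 pt.
Before column 8: the margin + 7 columns + 7 gaps.
Offset = 30 + 7·(116.25 + 0) = 30 + 813.75 = 843.75 pt.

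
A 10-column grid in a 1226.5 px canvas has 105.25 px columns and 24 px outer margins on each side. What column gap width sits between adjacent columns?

14 px

Inside the margins: 1226.5 − 48 = 1178.5 px.
Columns use 1052.5 px, leaving 126 px across 9 column gaps = 14 px each.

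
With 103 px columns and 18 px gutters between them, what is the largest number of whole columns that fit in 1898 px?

15 columns

k columns need k·103 + (k−1)·18 = k·121 − 18.
k·121 − 18 ≤ 1898 → k ≤ 1916 / 121 ≈ 15.83, so k = 15.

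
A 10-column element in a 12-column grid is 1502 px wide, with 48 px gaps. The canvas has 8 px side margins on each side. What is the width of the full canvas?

10 columns + 9 gaps: 10c + 9·48 = 1502.
10c = 1502 − 432 = 1070, so c = 107 px.
Total width: 2·8 + 12·107 + 11·48 = 1828 px.

1828 px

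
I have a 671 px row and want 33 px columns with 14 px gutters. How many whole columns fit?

14 columns

k columns need k·33 + (k−1)·14 = k·47 − 14.
k·47 − 14 ≤ 671 → k ≤ 685 / 47 ≈ 14.57, so k = 14.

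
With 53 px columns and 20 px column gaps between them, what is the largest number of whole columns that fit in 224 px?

Each extra column adds 53 + 20 = 73 px.
(224 + 20) / 73 = 3.34, so 3 columns fit.

3 columns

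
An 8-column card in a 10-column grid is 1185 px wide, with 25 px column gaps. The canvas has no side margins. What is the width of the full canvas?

1185 − 7·25 = 1010; ÷8 gives c = 126.25 px.
Canvas = 10·126.25 + 9·25 = 1262.5 + 225 = 1487.5 px.

1487.5 px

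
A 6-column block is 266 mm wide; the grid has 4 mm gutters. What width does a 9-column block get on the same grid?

401 mm

266 − 5·4 = 246; ÷6 gives c = 41 mm.
Span of 9: 9·41 + 8·4 = 369 + 32 = 401 mm.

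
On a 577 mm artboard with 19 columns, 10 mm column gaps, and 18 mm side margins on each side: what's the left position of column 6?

Take off 36 mm of margins, leaving 541 mm.
Subtracting 18 column gaps of 10 leaves 361 for 19 columns, so c = 19 mm.
Each column+gutter stride is 29 mm; 5 of them past the 18 mm margin is 18 + 145 = 163 mm.

163 mm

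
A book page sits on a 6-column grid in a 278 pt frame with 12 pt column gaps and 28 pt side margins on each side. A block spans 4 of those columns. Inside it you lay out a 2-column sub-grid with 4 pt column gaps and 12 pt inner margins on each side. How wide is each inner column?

Subtract both margins: 278 − 2·28 = 222 pt.
6 columns + 5 column gaps: 6c + 5·12 = 222.
6c = 222 − 60 = 162, so c = 27 pt.
4 columns plus 3 column gaps: 108 + 36 = 144 pt.
Inner content = 144 − 2·12 = 120 pt.
2 columns + 1 column gap: 2d + 1·4 = 120.
2d = 120 − 4 = 116, so d = 58 pt.

58 pt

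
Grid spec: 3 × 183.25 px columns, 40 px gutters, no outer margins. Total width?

629.75 px

Summing: 549.75 + 80 = 629.75 px.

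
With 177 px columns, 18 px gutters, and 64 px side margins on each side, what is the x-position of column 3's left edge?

454 px

Column 3 starts at margin + 2·(column + gutter) = 64 + 2·195 = 454 px.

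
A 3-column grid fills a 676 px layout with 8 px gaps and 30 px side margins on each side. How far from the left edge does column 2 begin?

238 px

Content = 676 − 2·30 = 616 px.
Subtracting 2 gaps of 8 leaves 600 for 3 columns, so c = 200 px.
Column 2 starts at margin + 1·(column + gutter) = 30 + 1·208 = 238 px.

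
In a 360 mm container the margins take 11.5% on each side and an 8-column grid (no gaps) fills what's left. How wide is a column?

34.65 mm

Each margin = 11.5% of 360 = 41.4 mm; content = 360 − 2·41.4 = 277.2 mm.
8c = 277.2 → c = 34.65 mm.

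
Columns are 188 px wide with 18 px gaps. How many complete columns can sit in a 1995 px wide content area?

9 columns

Each extra column adds 188 + 18 = 206 px.
(1995 + 18) / 206 = 9.77, so 9 columns fit.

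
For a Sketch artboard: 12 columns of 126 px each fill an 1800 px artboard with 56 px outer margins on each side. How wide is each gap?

Subtract both margins: 1800 − 2·56 = 1688 px.
Columns use 1512 px, leaving 176 px across 11 gaps = 16 px each.

16 px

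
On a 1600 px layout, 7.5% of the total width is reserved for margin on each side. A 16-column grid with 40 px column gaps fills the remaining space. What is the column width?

Margins: 7.5% × 1600 = 120 px each, so content = 1600 − 240 = 1360 px.
16 columns + 15 column gaps: 16c + 15·40 = 1360.
16c = 1360 − 600 = 760, so c = 47.5 px.

47.5 px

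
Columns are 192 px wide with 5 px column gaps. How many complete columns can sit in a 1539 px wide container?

7 columns

Each extra column adds 192 + 5 = 197 px.
(1539 + 5) / 197 = 7.84, so 7 columns fit.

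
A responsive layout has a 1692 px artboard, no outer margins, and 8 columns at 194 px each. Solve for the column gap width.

8·194 + 7g = 1692 → 7g = 140 → g = 20 px.

20 px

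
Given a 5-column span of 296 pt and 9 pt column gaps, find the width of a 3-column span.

Subtracting 4 column gaps of 9 leaves 260 for 5 columns, so c = 52 pt.
3 columns plus 2 column gaps: 156 + 18 = 174 pt.

174 pt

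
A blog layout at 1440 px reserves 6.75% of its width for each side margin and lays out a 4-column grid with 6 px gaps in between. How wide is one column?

Margins: 6.75% × 1440 = 97.2 px each, so content = 1440 − 194.4 = 1245.6 px.
4c + 3·6 = 1245.6 → 4c = 1227.6 → c = 306.9 px.

306.9 px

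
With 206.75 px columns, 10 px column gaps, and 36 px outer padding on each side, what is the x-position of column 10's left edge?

Column 10 starts at margin + 9·(column + gutter) = 36 + 9·216.75 = 1986.75 px.

1986.75 px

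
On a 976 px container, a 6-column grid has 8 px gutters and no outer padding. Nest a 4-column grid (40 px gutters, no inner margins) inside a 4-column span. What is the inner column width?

132 px

Subtracting 5 gutters of 8 leaves 936 for 6 columns, so c = 156 px.
Span of 4: 4·156 + 3·8 = 624 + 24 = 648 px.
4 columns + 3 gutters: 4d + 3·40 = 648.
4d = 648 − 120 = 528, so d = 132 px.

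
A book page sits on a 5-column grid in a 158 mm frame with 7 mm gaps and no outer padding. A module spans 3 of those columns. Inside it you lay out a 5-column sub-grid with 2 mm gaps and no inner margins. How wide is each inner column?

158 − 4·7 = 130; ÷5 gives c = 26 mm.
3 columns plus 2 gaps: 78 + 14 = 92 mm.
5d + 4·2 = 92 → 5d = 84 → d = 16.8 mm.

16.8 mm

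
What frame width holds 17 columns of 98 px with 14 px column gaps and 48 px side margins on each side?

Total width: 2·48 + 17·98 + 16·14 = 1986 px.

1986 px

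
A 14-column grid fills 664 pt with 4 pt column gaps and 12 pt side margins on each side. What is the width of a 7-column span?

Content width = 664 − 2·12 = 640 pt.
14c + 13·4 = 640 → 14c = 588 → c = 42 pt.
Span of 7: 7·42 + 6·4 = 294 + 24 = 318 pt.

318 pt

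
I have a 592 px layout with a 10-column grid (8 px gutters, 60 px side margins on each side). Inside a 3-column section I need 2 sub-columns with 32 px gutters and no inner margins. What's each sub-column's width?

Subtract both margins: 592 − 2·60 = 472 px.
Subtracting 9 gutters of 8 leaves 400 for 10 columns, so c = 40 px.
3 columns plus 2 gutters: 120 + 16 = 136 px.
2d + 1·32 = 136 → 2d = 104 → d = 52 px.

52 px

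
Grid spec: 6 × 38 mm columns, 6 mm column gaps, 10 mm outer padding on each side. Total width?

Adding margins, columns and gutters: 20 + 228 + 30 = 278 mm.

278 mm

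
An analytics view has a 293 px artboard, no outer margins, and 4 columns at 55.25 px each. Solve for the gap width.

4 columns take 4·55.25 = 221 px; remaining 72 splits into 3 gaps.
g = 72 / 3 = 24 px.

24 px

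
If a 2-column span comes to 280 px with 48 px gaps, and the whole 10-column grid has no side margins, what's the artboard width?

2 columns + 1 gap: 2c + 1·48 = 280.
2c = 280 − 48 = 232, so c = 116 px.
Total width: 10·116 + 9·48 = 1592 px.

1592 px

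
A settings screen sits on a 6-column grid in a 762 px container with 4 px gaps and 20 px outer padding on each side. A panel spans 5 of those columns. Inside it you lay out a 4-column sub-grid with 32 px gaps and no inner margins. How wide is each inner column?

126.25 px

Subtract both margins: 762 − 2·20 = 722 px.
Subtracting 5 gaps of 4 leaves 702 for 6 columns, so c = 117 px.
5 columns plus 4 gaps: 585 + 16 = 601 px.
601 − 3·32 = 505; ÷4 gives d = 126.25 px.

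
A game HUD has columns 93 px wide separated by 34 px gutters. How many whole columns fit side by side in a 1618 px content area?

k columns need k·93 + (k−1)·34 = k·127 − 34.
k·127 − 34 ≤ 1618 → k ≤ 1652 / 127 ≈ 13.01, so k = 13.

13 columns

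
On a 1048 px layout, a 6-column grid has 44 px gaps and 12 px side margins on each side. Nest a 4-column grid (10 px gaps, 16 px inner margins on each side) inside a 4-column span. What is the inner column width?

Outer content = 1048 − 2·12 = 1024 px.
6 columns + 5 gaps: 6c + 5·44 = 1024.
6c = 1024 − 220 = 804, so c = 134 px.
Span of 4: 4·134 + 3·44 = 536 + 132 = 668 px.
Inner content = 668 − 2·16 = 636 px.
Subtracting 3 gaps of 10 leaves 606 for 4 columns, so d = 151.5 px.

151.5 px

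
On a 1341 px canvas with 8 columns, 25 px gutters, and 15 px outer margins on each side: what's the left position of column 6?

Take off 30 px of margins, leaving 1311 px.
1311 − 7·25 = 1136; ÷8 gives c = 142 px.
Each column+gutter stride is 167 px; 5 of them past the 15 px margin is 15 + 835 = 850 px.

850 px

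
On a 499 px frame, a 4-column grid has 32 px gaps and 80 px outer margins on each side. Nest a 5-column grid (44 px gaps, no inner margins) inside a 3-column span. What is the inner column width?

Subtract both margins: 499 − 2·80 = 339 px.
4 columns + 3 gaps: 4c + 3·32 = 339.
4c = 339 − 96 = 243, so c = 60.75 px.
Span of 3: 3·60.75 + 2·32 = 182.25 + 64 = 246.25 px.
246.25 − 4·44 = 70.25; ÷5 gives d = 14.05 px.

14.05 px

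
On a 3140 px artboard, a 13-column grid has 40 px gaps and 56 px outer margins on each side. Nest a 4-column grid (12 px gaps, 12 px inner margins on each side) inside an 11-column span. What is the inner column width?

624 px

Inside the margins: 3140 − 112 = 3028 px.
13 columns + 12 gaps: 13c + 12·40 = 3028.
13c = 3028 − 480 = 2548, so c = 196 px.
11-column span = 11·196 + 10·40 = 2556 px.
Inner content = 2556 − 2·12 = 2532 px.
4 columns + 3 gaps: 4d + 3·12 = 2532.
4d = 2532 − 36 = 2496, so d = 624 px.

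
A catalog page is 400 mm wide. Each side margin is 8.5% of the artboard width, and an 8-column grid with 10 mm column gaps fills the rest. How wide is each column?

32.75 mm

Each margin = 8.5% of 400 = 34 mm; content = 400 − 2·34 = 332 mm.
8c + 7·10 = 332 → 8c = 262 → c = 32.75 mm.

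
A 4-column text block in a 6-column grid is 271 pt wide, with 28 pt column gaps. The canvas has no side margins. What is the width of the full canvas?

Subtracting 3 column gaps of 28 leaves 187 for 4 columns, so c = 46.75 pt.
Summing: 280.5 + 140 = 420.5 pt.

420.5 pt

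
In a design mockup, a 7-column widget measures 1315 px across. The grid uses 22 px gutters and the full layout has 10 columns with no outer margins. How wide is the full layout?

1888 px

1315 − 6·22 = 1183; ÷7 gives c = 169 px.
Summing: 1690 + 198 = 1888 px.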